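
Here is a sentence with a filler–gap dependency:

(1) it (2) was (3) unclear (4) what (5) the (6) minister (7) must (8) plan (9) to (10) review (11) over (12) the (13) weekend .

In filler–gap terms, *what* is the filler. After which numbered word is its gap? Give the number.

Underlying clause: The minister must plan to review what over the weekend.
'what' is the direct object of 'review'. Wh-movement fronts it, leaving a gap right after 'review':
It was unclear what the minister must plan to review ___ over the weekend.
'review' is word 10.

10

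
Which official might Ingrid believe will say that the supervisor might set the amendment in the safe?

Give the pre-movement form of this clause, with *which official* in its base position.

The filler 'which official' is interpreted as the subject of the clause embedded under 'believe'. It moves to the left edge, and the trace sits right after 'believe':
Which official might Ingrid believe ___ will say that the supervisor might set the amendment in the safe?

Ingrid might believe which official will say that the supervisor might set the amendment in the safe.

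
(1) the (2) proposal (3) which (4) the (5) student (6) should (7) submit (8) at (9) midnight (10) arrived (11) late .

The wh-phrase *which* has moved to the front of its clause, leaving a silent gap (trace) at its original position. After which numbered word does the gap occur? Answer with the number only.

'which' functions as the direct object of 'submit'. It moves to the left edge, and the trace sits right after 'submit':
The proposal which the student should submit ___ at midnight arrived late.
'submit' is word 7.

7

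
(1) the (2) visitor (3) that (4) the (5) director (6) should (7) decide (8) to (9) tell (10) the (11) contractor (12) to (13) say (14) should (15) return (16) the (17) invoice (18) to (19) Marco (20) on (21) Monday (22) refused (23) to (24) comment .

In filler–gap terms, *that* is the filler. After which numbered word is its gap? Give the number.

'that' functions as the subject of the clause embedded under 'say'. It moves to the left edge, and the trace sits right after 'say':
The visitor that the director should decide to tell the contractor to say ___ should return the invoice to Marco on Monday refused to comment.
'say' is word 13.

13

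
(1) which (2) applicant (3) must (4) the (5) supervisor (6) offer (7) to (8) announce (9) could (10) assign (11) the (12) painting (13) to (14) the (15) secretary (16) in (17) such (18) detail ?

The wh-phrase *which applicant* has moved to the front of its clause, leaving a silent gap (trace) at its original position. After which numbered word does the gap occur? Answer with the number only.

8

Pre-movement form: The supervisor must offer to announce which applicant could assign the painting to the secretary in such detail.
'which applicant' functions as the subject of the clause embedded under 'announce'. Wh-movement fronts it, leaving a gap right after 'announce':
Which applicant must the supervisor offer to announce ___ could assign the painting to the secretary in such detail?
'announce' is word 8.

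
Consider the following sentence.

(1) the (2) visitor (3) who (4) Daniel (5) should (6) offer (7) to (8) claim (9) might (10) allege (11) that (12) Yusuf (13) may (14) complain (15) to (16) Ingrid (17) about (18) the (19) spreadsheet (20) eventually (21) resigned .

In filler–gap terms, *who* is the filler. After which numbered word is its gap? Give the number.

'who' is the subject of the clause embedded under 'claim'. Wh-movement fronts it, leaving a gap right after 'claim':
The visitor who Daniel should offer to claim ___ might allege that Yusuf may complain to Ingrid about the spreadsheet eventually resigned.
'claim' is word 8.

8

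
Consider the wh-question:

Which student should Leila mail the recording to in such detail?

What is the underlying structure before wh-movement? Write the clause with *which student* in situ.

The filler 'which student' is interpreted as the object of the preposition 'to' (recipient of 'mail'). Fronting leaves a gap immediately after 'to':
Which student should Leila mail the recording to ___ in such detail?

Leila should mail the recording to which student in such detail.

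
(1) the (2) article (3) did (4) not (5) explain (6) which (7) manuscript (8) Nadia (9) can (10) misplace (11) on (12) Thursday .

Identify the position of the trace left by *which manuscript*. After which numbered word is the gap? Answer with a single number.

10

Pre-movement form: Nadia can misplace which manuscript on Thursday.
The filler 'which manuscript' is interpreted as the direct object of 'misplace'. It moves to the left edge, and the trace sits right after 'misplace':
The article did not explain which manuscript Nadia can misplace ___ on Thursday.
'misplace' is word 10.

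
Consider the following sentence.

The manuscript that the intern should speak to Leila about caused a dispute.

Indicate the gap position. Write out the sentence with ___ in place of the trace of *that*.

The manuscript that the intern should speak to Leila about ___ caused a dispute.

The filler 'that' is interpreted as the object of the preposition 'about'. The gap is right after 'about'.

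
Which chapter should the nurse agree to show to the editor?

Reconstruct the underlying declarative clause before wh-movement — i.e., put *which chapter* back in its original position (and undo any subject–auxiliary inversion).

'which chapter' is the direct object of 'show'. Fronting leaves a gap immediately after 'show':
Which chapter should the nurse agree to show ___ to the editor?

The nurse should agree to show which chapter to the editor.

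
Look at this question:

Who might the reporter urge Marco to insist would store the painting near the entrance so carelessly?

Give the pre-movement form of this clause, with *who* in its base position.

The reporter might urge Marco to insist who would store the painting near the entrance so carelessly.

The filler 'who' is interpreted as the subject of the clause embedded under 'insist'. Fronting leaves a gap immediately after 'insist':
Who might the reporter urge Marco to insist ___ would store the painting near the entrance so carelessly?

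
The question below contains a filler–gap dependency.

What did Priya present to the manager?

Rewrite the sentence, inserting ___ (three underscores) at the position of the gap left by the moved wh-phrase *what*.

What did Priya present ___ to the manager?

Pre-movement form: Priya did present what to the manager.
'what' functions as the direct object of 'present'. The gap is right after 'present'.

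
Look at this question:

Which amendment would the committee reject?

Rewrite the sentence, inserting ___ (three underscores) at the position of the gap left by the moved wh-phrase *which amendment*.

Before movement: The committee would reject which amendment.
'which amendment' functions as the direct object of 'reject'. The gap is right after 'reject'.

Which amendment would the committee reject ___?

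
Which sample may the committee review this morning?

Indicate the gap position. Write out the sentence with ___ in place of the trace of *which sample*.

Which sample may the committee review ___ this morning?

Pre-movement form: The committee may review which sample this morning.
The filler 'which sample' is interpreted as the direct object of 'review'. The gap is right after 'review'.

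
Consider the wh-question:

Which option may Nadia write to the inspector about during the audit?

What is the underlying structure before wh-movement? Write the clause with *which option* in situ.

Nadia may write to the inspector about which option during the audit.

'which option' functions as the object of the preposition 'about'. Fronting leaves a gap immediately after 'about':
Which option may Nadia write to the inspector about ___ during the audit?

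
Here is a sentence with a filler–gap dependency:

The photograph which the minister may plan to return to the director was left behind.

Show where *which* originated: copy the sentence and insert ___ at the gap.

The photograph which the minister may plan to return ___ to the director was left behind.

The filler 'which' is interpreted as the direct object of 'return'. The gap is right after 'return'.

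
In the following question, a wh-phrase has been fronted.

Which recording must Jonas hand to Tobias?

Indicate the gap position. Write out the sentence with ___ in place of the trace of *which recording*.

Which recording must Jonas hand ___ to Tobias?

Before movement: Jonas must hand which recording to Tobias.
'which recording' is the direct object of 'hand'. The gap is right after 'hand'.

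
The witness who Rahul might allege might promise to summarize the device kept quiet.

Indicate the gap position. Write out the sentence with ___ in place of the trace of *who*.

The witness who Rahul might allege ___ might promise to summarize the device kept quiet.

The filler 'who' is interpreted as the subject of the clause embedded under 'allege'. The gap is right after 'allege'.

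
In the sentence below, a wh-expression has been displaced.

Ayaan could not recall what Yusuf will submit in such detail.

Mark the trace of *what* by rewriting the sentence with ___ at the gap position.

Underlying clause: Yusuf will submit what in such detail.
'what' functions as the direct object of 'submit'. The gap is right after 'submit'.

Ayaan could not recall what Yusuf will submit ___ in such detail.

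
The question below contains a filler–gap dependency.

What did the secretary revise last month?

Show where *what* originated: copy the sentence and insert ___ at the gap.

Before movement: The secretary did revise what last month.
'what' is the direct object of 'revise'. The gap is right after 'revise'.

What did the secretary revise ___ last month?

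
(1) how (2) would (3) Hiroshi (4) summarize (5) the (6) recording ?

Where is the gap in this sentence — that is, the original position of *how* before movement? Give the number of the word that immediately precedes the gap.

6

Before movement: Hiroshi would summarize the recording how.
'how' functions as the manner adjunct. Fronting leaves a gap immediately after 'recording':
How would Hiroshi summarize the recording ___?
'recording' is word 6.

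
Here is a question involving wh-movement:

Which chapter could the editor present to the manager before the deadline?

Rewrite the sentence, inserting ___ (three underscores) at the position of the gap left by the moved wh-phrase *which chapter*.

Which chapter could the editor present ___ to the manager before the deadline?

Before movement: The editor could present which chapter to the manager before the deadline.
The filler 'which chapter' is interpreted as the direct object of 'present'. The gap is right after 'present'.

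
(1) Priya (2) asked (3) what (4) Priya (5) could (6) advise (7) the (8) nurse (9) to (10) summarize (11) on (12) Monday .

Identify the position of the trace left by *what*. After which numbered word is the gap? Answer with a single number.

10

Before movement: Priya could advise the nurse to summarize what on Monday.
'what' is the direct object of 'summarize'. Fronting leaves a gap immediately after 'summarize':
Priya asked what Priya could advise the nurse to summarize ___ on Monday.
'summarize' is word 10.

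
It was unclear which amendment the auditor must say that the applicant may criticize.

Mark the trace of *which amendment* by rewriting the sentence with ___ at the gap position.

It was unclear which amendment the auditor must say that the applicant may criticize ___.

In situ: The auditor must say that the applicant may criticize which amendment.
The filler 'which amendment' is interpreted as the direct object of 'criticize'. The gap is right after 'criticize'.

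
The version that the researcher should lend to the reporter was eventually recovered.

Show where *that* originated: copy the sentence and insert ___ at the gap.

The version that the researcher should lend ___ to the reporter was eventually recovered.

'that' is the direct object of 'lend'. The gap is right after 'lend'.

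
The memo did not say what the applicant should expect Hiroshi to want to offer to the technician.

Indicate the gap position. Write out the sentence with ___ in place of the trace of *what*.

Before movement: The applicant should expect Hiroshi to want to offer what to the technician.
'what' functions as the direct object of 'offer'. The gap is right after 'offer'.

The memo did not say what the applicant should expect Hiroshi to want to offer ___ to the technician.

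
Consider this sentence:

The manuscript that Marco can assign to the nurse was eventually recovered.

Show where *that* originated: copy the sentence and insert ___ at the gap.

The manuscript that Marco can assign ___ to the nurse was eventually recovered.

'that' functions as the direct object of 'assign'. The gap is right after 'assign'.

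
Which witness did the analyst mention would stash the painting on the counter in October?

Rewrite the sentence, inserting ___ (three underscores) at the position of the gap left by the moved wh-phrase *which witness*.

Underlying clause: The analyst did mention which witness would stash the painting on the counter in October.
'which witness' is the subject of the clause embedded under 'mention'. The gap is right after 'mention'.

Which witness did the analyst mention ___ would stash the painting on the counter in October?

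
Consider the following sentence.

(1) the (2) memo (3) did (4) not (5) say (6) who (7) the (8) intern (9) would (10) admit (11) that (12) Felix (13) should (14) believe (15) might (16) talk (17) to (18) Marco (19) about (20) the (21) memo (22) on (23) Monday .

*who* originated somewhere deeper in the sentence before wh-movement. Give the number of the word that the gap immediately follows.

14

Before movement: The intern would admit that Felix should believe who might talk to Marco about the memo on Monday.
The filler 'who' is interpreted as the subject of the clause embedded under 'believe'. Wh-movement fronts it, leaving a gap right after 'believe':
The memo did not say who the intern would admit that Felix should believe ___ might talk to Marco about the memo on Monday.
'believe' is word 14.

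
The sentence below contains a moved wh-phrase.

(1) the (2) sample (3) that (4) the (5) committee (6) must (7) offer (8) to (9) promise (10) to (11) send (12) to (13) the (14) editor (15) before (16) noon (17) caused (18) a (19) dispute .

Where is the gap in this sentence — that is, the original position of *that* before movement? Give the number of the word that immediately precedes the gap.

'that' is the direct object of 'send'. It moves to the left edge, and the trace sits right after 'send':
The sample that the committee must offer to promise to send ___ to the editor before noon caused a dispute.
'send' is word 11.

11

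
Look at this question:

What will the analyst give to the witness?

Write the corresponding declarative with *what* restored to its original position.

The analyst will give what to the witness.

'what' functions as the direct object of 'give'. Fronting leaves a gap immediately after 'give':
What will the analyst give ___ to the witness?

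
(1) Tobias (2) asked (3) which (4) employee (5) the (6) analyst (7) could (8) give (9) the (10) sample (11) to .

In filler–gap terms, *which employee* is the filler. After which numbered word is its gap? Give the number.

Pre-movement form: The analyst could give the sample to which employee.
'which employee' functions as the object of the preposition 'to' (recipient of 'give'). Fronting leaves a gap immediately after 'to':
Tobias asked which employee the analyst could give the sample to ___.
'to' is word 11.

11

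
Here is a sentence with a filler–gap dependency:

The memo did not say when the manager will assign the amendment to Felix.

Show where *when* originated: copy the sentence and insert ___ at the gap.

The memo did not say when the manager will assign the amendment to Felix ___.

Before movement: The manager will assign the amendment to Felix when.
The filler 'when' is interpreted as the temporal adjunct. The gap is right after 'Felix'.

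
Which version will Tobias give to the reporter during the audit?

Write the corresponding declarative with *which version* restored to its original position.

Tobias will give which version to the reporter during the audit.

The filler 'which version' is interpreted as the direct object of 'give'. Fronting leaves a gap immediately after 'give':
Which version will Tobias give ___ to the reporter during the audit?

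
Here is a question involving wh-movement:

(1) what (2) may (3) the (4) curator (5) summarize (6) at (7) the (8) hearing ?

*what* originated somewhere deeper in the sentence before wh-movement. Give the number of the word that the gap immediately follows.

Underlying clause: The curator may summarize what at the hearing.
'what' is the direct object of 'summarize'. Fronting leaves a gap immediately after 'summarize':
What may the curator summarize ___ at the hearing?
'summarize' is word 5.

5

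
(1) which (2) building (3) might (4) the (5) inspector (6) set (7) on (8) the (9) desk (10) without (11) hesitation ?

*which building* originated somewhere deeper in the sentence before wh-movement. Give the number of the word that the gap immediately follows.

Before movement: The inspector might set which building on the desk without hesitation.
'which building' is the direct object of 'set'. It moves to the left edge, and the trace sits right after 'set':
Which building might the inspector set ___ on the desk without hesitation?
'set' is word 6.

6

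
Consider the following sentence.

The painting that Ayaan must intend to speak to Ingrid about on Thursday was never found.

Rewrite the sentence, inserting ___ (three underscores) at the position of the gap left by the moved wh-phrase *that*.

'that' is the object of the preposition 'about'. The gap is right after 'about'.

The painting that Ayaan must intend to speak to Ingrid about ___ on Thursday was never found.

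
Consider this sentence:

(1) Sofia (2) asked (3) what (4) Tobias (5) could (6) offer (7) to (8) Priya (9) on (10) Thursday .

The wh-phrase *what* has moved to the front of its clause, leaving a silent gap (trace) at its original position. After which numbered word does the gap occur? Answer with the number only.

Underlying clause: Tobias could offer what to Priya on Thursday.
'what' is the direct object of 'offer'. Fronting leaves a gap immediately after 'offer':
Sofia asked what Tobias could offer ___ to Priya on Thursday.
'offer' is word 6.

6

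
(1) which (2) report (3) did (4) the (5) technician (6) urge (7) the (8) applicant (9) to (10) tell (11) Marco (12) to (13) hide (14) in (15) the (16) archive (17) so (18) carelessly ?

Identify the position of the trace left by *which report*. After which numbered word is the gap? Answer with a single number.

13

Before movement: The technician did urge the applicant to tell Marco to hide which report in the archive so carelessly.
'which report' functions as the direct object of 'hide'. Fronting leaves a gap immediately after 'hide':
Which report did the technician urge the applicant to tell Marco to hide ___ in the archive so carelessly?
'hide' is word 13.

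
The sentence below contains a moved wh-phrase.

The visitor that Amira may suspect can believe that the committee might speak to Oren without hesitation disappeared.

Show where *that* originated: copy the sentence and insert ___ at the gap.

The visitor that Amira may suspect ___ can believe that the committee might speak to Oren without hesitation disappeared.

The filler 'that' is interpreted as the subject of the clause embedded under 'suspect'. The gap is right after 'suspect'.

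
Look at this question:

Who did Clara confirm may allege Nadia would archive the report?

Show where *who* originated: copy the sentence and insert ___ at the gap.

Underlying clause: Clara did confirm who may allege Nadia would archive the report.
'who' functions as the subject of the clause embedded under 'confirm'. The gap is right after 'confirm'.

Who did Clara confirm ___ may allege Nadia would archive the report?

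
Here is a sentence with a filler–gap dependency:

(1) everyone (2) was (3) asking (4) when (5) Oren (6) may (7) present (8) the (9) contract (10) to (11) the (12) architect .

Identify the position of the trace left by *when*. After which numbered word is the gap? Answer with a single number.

12

In situ: Oren may present the contract to the architect when.
'when' is the temporal adjunct. It moves to the left edge, and the trace sits right after 'architect':
Everyone was asking when Oren may present the contract to the architect ___.
'architect' is word 12.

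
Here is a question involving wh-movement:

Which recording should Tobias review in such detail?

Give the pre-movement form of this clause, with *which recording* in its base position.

Tobias should review which recording in such detail.

'which recording' functions as the direct object of 'review'. It moves to the left edge, and the trace sits right after 'review':
Which recording should Tobias review ___ in such detail?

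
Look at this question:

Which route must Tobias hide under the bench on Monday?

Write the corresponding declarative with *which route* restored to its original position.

The filler 'which route' is interpreted as the direct object of 'hide'. Wh-movement fronts it, leaving a gap right after 'hide':
Which route must Tobias hide ___ under the bench on Monday?

Tobias must hide which route under the bench on Monday.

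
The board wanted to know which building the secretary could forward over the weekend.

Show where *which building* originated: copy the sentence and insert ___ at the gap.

Pre-movement form: The secretary could forward which building over the weekend.
'which building' is the direct object of 'forward'. The gap is right after 'forward'.

The board wanted to know which building the secretary could forward ___ over the weekend.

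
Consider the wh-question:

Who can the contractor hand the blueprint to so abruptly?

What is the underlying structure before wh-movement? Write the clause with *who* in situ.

'who' is the object of the preposition 'to' (recipient of 'hand'). It moves to the left edge, and the trace sits right after 'to':
Who can the contractor hand the blueprint to ___ so abruptly?

The contractor can hand the blueprint to who so abruptly.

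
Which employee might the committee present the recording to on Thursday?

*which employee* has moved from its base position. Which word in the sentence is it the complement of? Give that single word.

to

Pre-movement form: The committee might present the recording to which employee on Thursday.
'which employee' is the object of the preposition 'to' (recipient of 'present'). Fronting leaves a gap immediately after 'to':
Which employee might the committee present the recording to ___ on Thursday?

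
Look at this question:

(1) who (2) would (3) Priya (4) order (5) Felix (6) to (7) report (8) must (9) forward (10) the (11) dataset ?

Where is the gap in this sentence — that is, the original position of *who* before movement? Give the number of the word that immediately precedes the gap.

7

In situ: Priya would order Felix to report who must forward the dataset.
'who' is the subject of the clause embedded under 'report'. Wh-movement fronts it, leaving a gap right after 'report':
Who would Priya order Felix to report ___ must forward the dataset?
'report' is word 7.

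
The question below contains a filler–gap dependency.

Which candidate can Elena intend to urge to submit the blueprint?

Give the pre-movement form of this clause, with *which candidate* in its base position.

Elena can intend to urge which candidate to submit the blueprint.

The filler 'which candidate' is interpreted as the direct object of 'urge'. Wh-movement fronts it, leaving a gap right after 'urge':
Which candidate can Elena intend to urge ___ to submit the blueprint?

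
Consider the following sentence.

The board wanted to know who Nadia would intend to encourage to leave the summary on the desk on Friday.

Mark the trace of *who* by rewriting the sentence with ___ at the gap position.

Pre-movement form: Nadia would intend to encourage who to leave the summary on the desk on Friday.
'who' functions as the direct object of 'encourage'. The gap is right after 'encourage'.

The board wanted to know who Nadia would intend to encourage ___ to leave the summary on the desk on Friday.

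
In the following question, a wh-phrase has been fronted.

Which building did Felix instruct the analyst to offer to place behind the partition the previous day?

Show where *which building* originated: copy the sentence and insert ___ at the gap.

Which building did Felix instruct the analyst to offer to place ___ behind the partition the previous day?

Before movement: Felix did instruct the analyst to offer to place which building behind the partition the previous day.
'which building' is the direct object of 'place'. The gap is right after 'place'.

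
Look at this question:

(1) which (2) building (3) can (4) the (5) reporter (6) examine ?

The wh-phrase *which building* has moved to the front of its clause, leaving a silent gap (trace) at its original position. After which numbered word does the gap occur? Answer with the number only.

6

In situ: The reporter can examine which building.
'which building' is the direct object of 'examine'. Fronting leaves a gap immediately after 'examine':
Which building can the reporter examine ___?
'examine' is word 6.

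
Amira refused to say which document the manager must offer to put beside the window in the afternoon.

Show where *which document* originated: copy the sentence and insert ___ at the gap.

Amira refused to say which document the manager must offer to put ___ beside the window in the afternoon.

In situ: The manager must offer to put which document beside the window in the afternoon.
'which document' functions as the direct object of 'put'. The gap is right after 'put'.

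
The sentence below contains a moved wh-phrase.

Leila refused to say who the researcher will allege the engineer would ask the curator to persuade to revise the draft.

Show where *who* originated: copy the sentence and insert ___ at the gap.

Leila refused to say who the researcher will allege the engineer would ask the curator to persuade ___ to revise the draft.

Underlying clause: The researcher will allege the engineer would ask the curator to persuade who to revise the draft.
'who' is the direct object of 'persuade'. The gap is right after 'persuade'.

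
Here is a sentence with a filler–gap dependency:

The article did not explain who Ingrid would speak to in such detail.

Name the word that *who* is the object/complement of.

Underlying clause: Ingrid would speak to who in such detail.
The filler 'who' is interpreted as the object of the preposition 'to'. Wh-movement fronts it, leaving a gap right after 'to':
The article did not explain who Ingrid would speak to ___ in such detail.

to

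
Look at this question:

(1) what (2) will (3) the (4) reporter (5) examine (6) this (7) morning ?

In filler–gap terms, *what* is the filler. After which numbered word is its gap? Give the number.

Before movement: The reporter will examine what this morning.
'what' is the direct object of 'examine'. It moves to the left edge, and the trace sits right after 'examine':
What will the reporter examine ___ this morning?
'examine' is word 5.

5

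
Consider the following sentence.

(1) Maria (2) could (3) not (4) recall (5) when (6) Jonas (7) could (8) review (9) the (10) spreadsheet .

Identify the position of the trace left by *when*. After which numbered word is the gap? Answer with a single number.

Before movement: Jonas could review the spreadsheet when.
The filler 'when' is interpreted as the temporal adjunct. Fronting leaves a gap immediately after 'spreadsheet':
Maria could not recall when Jonas could review the spreadsheet ___.
'spreadsheet' is word 10.

10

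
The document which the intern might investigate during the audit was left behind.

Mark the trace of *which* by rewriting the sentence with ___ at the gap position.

'which' is the direct object of 'investigate'. The gap is right after 'investigate'.

The document which the intern might investigate ___ during the audit was left behind.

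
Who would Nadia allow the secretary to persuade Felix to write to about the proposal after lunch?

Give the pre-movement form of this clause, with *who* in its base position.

Nadia would allow the secretary to persuade Felix to write to who about the proposal after lunch.

'who' functions as the object of the preposition 'to'. It moves to the left edge, and the trace sits right after 'to':
Who would Nadia allow the secretary to persuade Felix to write to ___ about the proposal after lunch?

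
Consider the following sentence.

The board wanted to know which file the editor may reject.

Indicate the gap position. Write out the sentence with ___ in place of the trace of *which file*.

The board wanted to know which file the editor may reject ___.

Before movement: The editor may reject which file.
'which file' functions as the direct object of 'reject'. The gap is right after 'reject'.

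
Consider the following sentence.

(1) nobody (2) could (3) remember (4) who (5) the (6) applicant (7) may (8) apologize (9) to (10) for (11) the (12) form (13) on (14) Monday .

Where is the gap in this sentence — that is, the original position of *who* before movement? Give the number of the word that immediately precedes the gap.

Underlying clause: The applicant may apologize to who for the form on Monday.
'who' is the object of the preposition 'to'. It moves to the left edge, and the trace sits right after 'to':
Nobody could remember who the applicant may apologize to ___ for the form on Monday.
'to' is word 9.

9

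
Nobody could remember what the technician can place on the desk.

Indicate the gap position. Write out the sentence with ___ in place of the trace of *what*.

Nobody could remember what the technician can place ___ on the desk.

Pre-movement form: The technician can place what on the desk.
'what' functions as the direct object of 'place'. The gap is right after 'place'.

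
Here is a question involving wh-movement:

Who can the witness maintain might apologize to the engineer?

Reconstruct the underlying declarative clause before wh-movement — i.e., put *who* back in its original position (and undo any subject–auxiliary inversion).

The witness can maintain who might apologize to the engineer.

The filler 'who' is interpreted as the subject of the clause embedded under 'maintain'. Wh-movement fronts it, leaving a gap right after 'maintain':
Who can the witness maintain ___ might apologize to the engineer?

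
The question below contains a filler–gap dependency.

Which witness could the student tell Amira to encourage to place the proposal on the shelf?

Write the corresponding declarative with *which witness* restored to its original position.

The filler 'which witness' is interpreted as the direct object of 'encourage'. Wh-movement fronts it, leaving a gap right after 'encourage':
Which witness could the student tell Amira to encourage ___ to place the proposal on the shelf?

The student could tell Amira to encourage which witness to place the proposal on the shelf.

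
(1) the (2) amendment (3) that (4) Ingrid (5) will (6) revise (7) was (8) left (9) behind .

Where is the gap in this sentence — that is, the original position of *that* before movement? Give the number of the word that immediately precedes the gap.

6

'that' functions as the direct object of 'revise'. Fronting leaves a gap immediately after 'revise':
The amendment that Ingrid will revise ___ was left behind.
'revise' is word 6.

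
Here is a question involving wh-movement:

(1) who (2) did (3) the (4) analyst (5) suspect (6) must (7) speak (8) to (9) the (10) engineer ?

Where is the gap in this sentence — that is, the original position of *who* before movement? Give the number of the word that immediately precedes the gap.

Before movement: The analyst did suspect who must speak to the engineer.
'who' is the subject of the clause embedded under 'suspect'. Wh-movement fronts it, leaving a gap right after 'suspect':
Who did the analyst suspect ___ must speak to the engineer?
'suspect' is word 5.

5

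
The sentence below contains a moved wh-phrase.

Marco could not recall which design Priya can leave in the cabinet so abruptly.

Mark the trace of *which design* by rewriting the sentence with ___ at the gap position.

Marco could not recall which design Priya can leave ___ in the cabinet so abruptly.

Underlying clause: Priya can leave which design in the cabinet so abruptly.
'which design' functions as the direct object of 'leave'. The gap is right after 'leave'.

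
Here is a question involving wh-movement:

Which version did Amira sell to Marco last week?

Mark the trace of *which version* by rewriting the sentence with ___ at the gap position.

Which version did Amira sell ___ to Marco last week?

Pre-movement form: Amira did sell which version to Marco last week.
'which version' functions as the direct object of 'sell'. The gap is right after 'sell'.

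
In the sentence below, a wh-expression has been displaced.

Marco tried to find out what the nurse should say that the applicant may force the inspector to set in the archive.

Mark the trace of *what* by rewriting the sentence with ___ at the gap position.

Marco tried to find out what the nurse should say that the applicant may force the inspector to set ___ in the archive.

Before movement: The nurse should say that the applicant may force the inspector to set what in the archive.
'what' is the direct object of 'set'. The gap is right after 'set'.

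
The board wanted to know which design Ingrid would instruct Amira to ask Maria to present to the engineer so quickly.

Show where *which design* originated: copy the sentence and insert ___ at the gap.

Pre-movement form: Ingrid would instruct Amira to ask Maria to present which design to the engineer so quickly.
The filler 'which design' is interpreted as the direct object of 'present'. The gap is right after 'present'.

The board wanted to know which design Ingrid would instruct Amira to ask Maria to present ___ to the engineer so quickly.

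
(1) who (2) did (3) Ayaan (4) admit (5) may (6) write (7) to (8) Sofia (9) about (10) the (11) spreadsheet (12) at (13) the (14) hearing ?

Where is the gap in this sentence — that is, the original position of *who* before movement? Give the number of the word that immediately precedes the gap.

Before movement: Ayaan did admit who may write to Sofia about the spreadsheet at the hearing.
The filler 'who' is interpreted as the subject of the clause embedded under 'admit'. Fronting leaves a gap immediately after 'admit':
Who did Ayaan admit ___ may write to Sofia about the spreadsheet at the hearing?
'admit' is word 4.

4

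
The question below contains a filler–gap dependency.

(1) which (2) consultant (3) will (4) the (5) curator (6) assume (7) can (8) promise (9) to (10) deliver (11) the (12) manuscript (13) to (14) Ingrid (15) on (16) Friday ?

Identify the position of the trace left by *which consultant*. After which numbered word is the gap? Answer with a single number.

6

Underlying clause: The curator will assume which consultant can promise to deliver the manuscript to Ingrid on Friday.
The filler 'which consultant' is interpreted as the subject of the clause embedded under 'assume'. It moves to the left edge, and the trace sits right after 'assume':
Which consultant will the curator assume ___ can promise to deliver the manuscript to Ingrid on Friday?
'assume' is word 6.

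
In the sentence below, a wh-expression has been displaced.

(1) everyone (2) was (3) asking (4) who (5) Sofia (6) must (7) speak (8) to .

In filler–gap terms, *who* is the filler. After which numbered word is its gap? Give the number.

Underlying clause: Sofia must speak to who.
'who' is the object of the preposition 'to'. Fronting leaves a gap immediately after 'to':
Everyone was asking who Sofia must speak to ___.
'to' is word 8.

8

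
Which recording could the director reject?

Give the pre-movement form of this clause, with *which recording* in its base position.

The director could reject which recording.

The filler 'which recording' is interpreted as the direct object of 'reject'. Wh-movement fronts it, leaving a gap right after 'reject':
Which recording could the director reject ___?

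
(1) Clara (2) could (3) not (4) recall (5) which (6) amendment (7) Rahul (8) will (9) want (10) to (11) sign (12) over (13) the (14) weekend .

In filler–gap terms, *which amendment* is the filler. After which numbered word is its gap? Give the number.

Before movement: Rahul will want to sign which amendment over the weekend.
'which amendment' is the direct object of 'sign'. Fronting leaves a gap immediately after 'sign':
Clara could not recall which amendment Rahul will want to sign ___ over the weekend.
'sign' is word 11.

11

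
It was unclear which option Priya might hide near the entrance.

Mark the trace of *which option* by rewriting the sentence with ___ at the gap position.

Underlying clause: Priya might hide which option near the entrance.
The filler 'which option' is interpreted as the direct object of 'hide'. The gap is right after 'hide'.

It was unclear which option Priya might hide ___ near the entrance.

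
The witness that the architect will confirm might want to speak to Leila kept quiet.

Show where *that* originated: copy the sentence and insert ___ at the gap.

The witness that the architect will confirm ___ might want to speak to Leila kept quiet.

'that' is the subject of the clause embedded under 'confirm'. The gap is right after 'confirm'.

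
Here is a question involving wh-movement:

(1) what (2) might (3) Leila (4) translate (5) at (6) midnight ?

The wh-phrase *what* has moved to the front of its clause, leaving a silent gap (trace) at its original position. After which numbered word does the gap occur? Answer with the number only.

4

In situ: Leila might translate what at midnight.
'what' is the direct object of 'translate'. Fronting leaves a gap immediately after 'translate':
What might Leila translate ___ at midnight?
'translate' is word 4.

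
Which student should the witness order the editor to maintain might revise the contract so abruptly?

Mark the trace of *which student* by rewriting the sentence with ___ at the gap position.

Which student should the witness order the editor to maintain ___ might revise the contract so abruptly?

Before movement: The witness should order the editor to maintain which student might revise the contract so abruptly.
'which student' is the subject of the clause embedded under 'maintain'. The gap is right after 'maintain'.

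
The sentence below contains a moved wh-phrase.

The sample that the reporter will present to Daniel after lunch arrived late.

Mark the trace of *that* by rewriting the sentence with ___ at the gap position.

The sample that the reporter will present ___ to Daniel after lunch arrived late.

The filler 'that' is interpreted as the direct object of 'present'. The gap is right after 'present'.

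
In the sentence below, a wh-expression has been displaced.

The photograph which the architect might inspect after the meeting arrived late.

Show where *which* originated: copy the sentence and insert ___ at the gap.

The photograph which the architect might inspect ___ after the meeting arrived late.

The filler 'which' is interpreted as the direct object of 'inspect'. The gap is right after 'inspect'.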